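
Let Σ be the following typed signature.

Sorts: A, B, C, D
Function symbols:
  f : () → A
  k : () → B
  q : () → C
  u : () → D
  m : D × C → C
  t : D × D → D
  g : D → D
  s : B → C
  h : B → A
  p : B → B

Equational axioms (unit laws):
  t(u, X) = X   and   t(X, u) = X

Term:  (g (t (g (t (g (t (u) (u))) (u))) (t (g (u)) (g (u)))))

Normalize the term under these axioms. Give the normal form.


normal form = (g (t (g (g (u))) (t (g (u)) (g (u)))))

1. (g (t (g (t (g (t (u) (u))) (u))) (t (g (u)) (g (u)))))  →  (g (t (g (g (t (u) (u)))) (t (g (u)) (g (u)))))
2. (g (t (g (g (t (u) (u)))) (t (g (u)) (g (u)))))  →  (g (t (g (g (u))) (t (g (u)) (g (u)))))


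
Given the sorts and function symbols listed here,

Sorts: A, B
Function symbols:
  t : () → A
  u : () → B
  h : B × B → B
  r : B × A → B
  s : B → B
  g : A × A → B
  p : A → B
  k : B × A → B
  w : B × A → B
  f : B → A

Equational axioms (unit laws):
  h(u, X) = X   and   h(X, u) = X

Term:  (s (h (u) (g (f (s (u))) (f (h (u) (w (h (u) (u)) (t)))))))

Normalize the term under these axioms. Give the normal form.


1. (s (h (u) (g (f (s (u))) (f (h (u) (w (h (u) (u)) (t)))))))  →  (s (g (f (s (u))) (f (h (u) (w (h (u) (u)) (t))))))
2. (s (g (f (s (u))) (f (h (u) (w (h (u) (u)) (t))))))  →  (s (g (f (s (u))) (f (w (h (u) (u)) (t)))))
3. (s (g (f (s (u))) (f (w (h (u) (u)) (t)))))  →  (s (g (f (s (u))) (f (w (u) (t)))))

normal form = (s (g (f (s (u))) (f (w (u) (t)))))


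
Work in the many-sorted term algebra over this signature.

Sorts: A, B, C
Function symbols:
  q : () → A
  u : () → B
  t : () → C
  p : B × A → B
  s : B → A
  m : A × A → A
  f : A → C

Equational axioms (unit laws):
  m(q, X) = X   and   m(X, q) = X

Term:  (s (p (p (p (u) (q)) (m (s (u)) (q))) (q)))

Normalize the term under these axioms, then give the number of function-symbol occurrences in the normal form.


size = 9

1. (s (p (p (p (u) (q)) (m (s (u)) (q))) (q)))  →  (s (p (p (p (u) (q)) (s (u))) (q)))
normal form: (s (p (p (p (u) (q)) (s (u))) (q)))


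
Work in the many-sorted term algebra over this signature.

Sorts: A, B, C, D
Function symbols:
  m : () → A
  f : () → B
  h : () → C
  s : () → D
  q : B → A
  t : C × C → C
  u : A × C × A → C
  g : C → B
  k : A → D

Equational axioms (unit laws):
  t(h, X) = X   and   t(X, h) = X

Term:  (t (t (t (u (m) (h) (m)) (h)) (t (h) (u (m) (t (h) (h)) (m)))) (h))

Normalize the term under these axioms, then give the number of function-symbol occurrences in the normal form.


1. (t (t (t (u (m) (h) (m)) (h)) (t (h) (u (m) (t (h) (h)) (m)))) (h))  →  (t (t (u (m) (h) (m)) (h)) (t (h) (u (m) (t (h) (h)) (m))))
2. (t (t (u (m) (h) (m)) (h)) (t (h) (u (m) (t (h) (h)) (m))))  →  (t (u (m) (h) (m)) (t (h) (u (m) (t (h) (h)) (m))))
3. (t (u (m) (h) (m)) (t (h) (u (m) (t (h) (h)) (m))))  →  (t (u (m) (h) (m)) (u (m) (t (h) (h)) (m)))
4. (t (u (m) (h) (m)) (u (m) (t (h) (h)) (m)))  →  (t (u (m) (h) (m)) (u (m) (h) (m)))
normal form: (t (u (m) (h) (m)) (u (m) (h) (m)))

size = 9


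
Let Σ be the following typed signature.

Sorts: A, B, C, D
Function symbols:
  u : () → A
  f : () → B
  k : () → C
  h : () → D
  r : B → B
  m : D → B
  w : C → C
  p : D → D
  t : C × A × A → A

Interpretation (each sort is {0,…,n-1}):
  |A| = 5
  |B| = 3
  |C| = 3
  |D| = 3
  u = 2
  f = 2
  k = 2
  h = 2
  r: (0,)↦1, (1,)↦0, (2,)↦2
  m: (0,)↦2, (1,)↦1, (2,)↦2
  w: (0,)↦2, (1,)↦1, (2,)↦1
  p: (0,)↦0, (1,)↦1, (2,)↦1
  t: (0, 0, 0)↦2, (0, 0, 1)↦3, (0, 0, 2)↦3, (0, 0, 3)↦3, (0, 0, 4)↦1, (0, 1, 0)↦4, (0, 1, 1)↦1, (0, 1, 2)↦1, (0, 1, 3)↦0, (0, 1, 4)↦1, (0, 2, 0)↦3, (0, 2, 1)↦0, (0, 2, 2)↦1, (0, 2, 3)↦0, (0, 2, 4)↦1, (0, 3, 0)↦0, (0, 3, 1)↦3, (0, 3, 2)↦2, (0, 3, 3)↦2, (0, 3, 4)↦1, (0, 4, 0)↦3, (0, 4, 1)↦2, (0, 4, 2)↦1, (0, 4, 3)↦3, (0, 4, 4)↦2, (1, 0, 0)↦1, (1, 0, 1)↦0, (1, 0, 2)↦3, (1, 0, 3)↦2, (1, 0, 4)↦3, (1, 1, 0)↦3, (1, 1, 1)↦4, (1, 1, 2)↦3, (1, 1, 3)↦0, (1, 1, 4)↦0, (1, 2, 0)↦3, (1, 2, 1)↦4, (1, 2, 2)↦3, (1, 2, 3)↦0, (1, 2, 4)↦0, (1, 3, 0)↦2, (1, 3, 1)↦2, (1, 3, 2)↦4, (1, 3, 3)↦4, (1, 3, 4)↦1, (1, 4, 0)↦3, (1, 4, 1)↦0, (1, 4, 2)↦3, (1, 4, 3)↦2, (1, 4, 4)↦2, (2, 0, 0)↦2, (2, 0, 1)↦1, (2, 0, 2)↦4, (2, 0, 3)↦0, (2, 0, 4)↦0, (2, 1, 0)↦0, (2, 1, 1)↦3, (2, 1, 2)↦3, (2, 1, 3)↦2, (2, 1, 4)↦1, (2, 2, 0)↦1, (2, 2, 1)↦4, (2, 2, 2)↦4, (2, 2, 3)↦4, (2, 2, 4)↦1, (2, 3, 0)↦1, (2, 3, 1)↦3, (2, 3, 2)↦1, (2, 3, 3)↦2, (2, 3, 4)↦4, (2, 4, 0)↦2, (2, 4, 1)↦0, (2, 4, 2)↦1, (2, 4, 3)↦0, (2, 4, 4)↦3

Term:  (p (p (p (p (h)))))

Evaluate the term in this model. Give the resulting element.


value = 1

  h = 2
  (p (h)) = p(2,) = 1
  (p (p (h))) = p(1,) = 1
  (p (p (p (h)))) = p(1,) = 1
  (p (p (p (p (h))))) = p(1,) = 1


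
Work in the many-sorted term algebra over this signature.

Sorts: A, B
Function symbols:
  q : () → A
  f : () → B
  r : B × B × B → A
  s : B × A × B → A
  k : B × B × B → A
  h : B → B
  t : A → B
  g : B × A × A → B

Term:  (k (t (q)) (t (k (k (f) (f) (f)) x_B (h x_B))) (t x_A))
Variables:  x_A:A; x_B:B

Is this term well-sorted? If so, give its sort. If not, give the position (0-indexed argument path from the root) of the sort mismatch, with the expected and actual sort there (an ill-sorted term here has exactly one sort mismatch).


    (q) : A
  (t (q)) : B
        (f) : B
        (f) : B
        (f) : B
      (k (f) (f) (f)) : A
      x_B : B
        x_B : B
      (h x_B) : B
    (k (k (f) (f) (f)) x_B (h x_B)) : ✗ arg 0 at [1, 0, 0] has sort A, expected B
    x_A : A
  (t x_A) : B

ill-sorted at position [1, 0, 0]: expected B, got A


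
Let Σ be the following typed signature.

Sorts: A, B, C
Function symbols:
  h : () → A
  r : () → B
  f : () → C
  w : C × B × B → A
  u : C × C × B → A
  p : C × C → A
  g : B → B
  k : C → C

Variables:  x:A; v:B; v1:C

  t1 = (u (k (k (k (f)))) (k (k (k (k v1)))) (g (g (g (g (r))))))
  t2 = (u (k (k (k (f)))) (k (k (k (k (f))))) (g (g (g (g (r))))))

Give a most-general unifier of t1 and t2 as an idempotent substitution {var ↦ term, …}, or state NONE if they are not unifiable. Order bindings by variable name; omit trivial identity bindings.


{v1 ↦ (f)}


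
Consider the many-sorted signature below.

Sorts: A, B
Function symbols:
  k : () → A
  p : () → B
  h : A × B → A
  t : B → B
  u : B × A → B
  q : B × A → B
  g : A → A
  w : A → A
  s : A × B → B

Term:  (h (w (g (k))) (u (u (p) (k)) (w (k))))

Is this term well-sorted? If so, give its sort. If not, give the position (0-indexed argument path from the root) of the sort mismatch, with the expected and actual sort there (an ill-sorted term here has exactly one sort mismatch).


well-sorted; sort = A

      (k) : A
    (g (k)) : A
  (w (g (k))) : A
      (p) : B
      (k) : A
    (u (p) (k)) : B
      (k) : A
    (w (k)) : A
  (u (u (p) (k)) (w (k))) : B
(h (w (g (k))) (u (u (p) (k)) (w (k)))) : A


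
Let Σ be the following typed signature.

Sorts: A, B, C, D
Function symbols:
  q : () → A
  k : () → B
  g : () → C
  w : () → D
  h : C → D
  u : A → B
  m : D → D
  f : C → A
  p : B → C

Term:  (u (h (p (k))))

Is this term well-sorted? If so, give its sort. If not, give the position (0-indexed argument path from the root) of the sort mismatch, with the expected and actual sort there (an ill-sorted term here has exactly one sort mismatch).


      (k) : B
    (p (k)) : C
  (h (p (k))) : D
(u (h (p (k)))) : ✗ arg 0 at [0] has sort D, expected A

ill-sorted at position [0]: expected A, got D


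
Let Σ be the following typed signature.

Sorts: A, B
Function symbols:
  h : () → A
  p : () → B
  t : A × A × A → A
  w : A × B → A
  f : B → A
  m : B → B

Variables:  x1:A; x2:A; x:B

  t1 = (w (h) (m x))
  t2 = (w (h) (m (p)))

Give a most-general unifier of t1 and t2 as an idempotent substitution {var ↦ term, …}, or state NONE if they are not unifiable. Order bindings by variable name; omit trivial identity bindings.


{x ↦ (p)}


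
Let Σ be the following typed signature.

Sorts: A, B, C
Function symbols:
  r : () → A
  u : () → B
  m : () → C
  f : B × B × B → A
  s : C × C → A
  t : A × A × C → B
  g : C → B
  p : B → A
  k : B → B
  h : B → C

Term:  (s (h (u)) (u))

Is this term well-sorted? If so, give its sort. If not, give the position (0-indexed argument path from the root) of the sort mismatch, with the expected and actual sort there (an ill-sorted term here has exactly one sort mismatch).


ill-sorted at position [1]: expected C, got B

    (u) : B
  (h (u)) : C
  (u) : B
(s (h (u)) (u)) : ✗ arg 1 at [1] has sort B, expected C


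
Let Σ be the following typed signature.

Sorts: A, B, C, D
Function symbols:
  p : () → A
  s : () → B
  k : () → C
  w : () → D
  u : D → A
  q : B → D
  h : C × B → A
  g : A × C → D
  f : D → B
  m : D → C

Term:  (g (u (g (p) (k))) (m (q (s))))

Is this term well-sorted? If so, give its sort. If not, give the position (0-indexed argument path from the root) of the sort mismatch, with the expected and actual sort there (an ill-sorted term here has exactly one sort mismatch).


well-sorted; sort = D

      (p) : A
      (k) : C
    (g (p) (k)) : D
  (u (g (p) (k))) : A
      (s) : B
    (q (s)) : D
  (m (q (s))) : C
(g (u (g (p) (k))) (m (q (s)))) : D


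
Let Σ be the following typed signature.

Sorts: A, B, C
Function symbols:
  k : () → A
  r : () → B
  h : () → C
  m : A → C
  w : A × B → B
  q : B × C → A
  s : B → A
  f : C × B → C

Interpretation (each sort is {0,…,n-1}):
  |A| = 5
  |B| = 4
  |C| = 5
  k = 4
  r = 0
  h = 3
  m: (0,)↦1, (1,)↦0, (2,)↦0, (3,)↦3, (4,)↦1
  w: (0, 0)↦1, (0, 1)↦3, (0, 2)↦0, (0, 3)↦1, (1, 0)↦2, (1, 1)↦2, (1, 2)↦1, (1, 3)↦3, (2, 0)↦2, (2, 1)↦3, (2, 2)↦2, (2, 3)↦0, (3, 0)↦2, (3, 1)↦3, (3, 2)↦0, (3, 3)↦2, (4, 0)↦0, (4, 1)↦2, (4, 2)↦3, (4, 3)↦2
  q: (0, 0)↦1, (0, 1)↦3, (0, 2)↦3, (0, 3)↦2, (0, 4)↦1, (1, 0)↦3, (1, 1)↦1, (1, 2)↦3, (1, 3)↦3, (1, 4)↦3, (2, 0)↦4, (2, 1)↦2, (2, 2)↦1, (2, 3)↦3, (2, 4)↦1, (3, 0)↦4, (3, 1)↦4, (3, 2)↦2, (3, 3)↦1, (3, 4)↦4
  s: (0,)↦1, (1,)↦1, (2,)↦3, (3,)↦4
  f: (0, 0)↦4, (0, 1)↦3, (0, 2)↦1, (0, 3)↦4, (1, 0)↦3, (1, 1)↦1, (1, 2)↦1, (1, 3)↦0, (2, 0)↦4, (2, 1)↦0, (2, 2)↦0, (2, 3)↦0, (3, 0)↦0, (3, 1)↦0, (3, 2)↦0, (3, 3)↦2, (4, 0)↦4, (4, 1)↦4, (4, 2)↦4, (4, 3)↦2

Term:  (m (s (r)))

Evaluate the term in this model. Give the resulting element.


  r = 0
  (s (r)) = s(0,) = 1
  (m (s (r))) = m(1,) = 0

value = 0


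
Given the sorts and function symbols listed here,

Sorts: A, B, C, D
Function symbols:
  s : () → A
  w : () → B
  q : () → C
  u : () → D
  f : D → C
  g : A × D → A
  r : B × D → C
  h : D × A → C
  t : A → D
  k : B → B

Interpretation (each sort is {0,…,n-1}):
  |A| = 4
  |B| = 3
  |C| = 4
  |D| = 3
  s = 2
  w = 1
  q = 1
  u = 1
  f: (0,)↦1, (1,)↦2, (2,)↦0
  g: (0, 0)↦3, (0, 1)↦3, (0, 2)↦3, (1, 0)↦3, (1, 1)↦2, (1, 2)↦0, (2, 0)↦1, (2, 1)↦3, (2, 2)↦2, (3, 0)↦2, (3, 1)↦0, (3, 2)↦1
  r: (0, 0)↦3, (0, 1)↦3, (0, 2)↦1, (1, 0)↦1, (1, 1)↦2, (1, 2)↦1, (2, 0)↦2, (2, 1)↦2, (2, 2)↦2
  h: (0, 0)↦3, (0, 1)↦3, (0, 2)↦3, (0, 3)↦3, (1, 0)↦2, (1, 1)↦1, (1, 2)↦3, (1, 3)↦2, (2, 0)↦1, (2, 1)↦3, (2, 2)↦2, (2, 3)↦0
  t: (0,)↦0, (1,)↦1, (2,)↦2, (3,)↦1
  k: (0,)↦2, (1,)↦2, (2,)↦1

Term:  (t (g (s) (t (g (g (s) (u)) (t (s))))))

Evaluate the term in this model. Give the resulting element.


value = 1

  s = 2
  s = 2
  u = 1
  (g (s) (u)) = g(2, 1) = 3
  s = 2
  (t (s)) = t(2,) = 2
  (g (g (s) (u)) (t (s))) = g(3, 2) = 1
  (t (g (g (s) (u)) (t (s)))) = t(1,) = 1
  (g (s) (t (g (g (s) (u)) (t (s))))) = g(2, 1) = 3
  (t (g (s) (t (g (g (s) (u)) (t (s)))))) = t(3,) = 1


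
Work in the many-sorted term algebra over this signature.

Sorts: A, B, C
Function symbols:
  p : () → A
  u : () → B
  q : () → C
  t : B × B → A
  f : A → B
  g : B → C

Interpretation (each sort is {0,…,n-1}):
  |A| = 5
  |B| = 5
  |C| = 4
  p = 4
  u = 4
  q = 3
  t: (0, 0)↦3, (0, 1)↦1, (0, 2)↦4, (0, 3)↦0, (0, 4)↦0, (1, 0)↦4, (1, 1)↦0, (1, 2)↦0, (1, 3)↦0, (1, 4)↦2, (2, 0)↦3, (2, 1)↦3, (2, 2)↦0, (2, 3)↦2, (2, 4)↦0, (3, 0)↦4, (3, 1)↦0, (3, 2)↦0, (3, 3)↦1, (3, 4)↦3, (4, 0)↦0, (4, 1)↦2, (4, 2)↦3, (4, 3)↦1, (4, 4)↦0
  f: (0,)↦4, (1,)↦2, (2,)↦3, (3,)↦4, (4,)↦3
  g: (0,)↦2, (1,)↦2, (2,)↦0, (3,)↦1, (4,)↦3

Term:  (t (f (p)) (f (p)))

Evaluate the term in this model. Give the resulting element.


  p = 4
  (f (p)) = f(4,) = 3
  p = 4
  (f (p)) = f(4,) = 3
  (t (f (p)) (f (p))) = t(3, 3) = 1

value = 1


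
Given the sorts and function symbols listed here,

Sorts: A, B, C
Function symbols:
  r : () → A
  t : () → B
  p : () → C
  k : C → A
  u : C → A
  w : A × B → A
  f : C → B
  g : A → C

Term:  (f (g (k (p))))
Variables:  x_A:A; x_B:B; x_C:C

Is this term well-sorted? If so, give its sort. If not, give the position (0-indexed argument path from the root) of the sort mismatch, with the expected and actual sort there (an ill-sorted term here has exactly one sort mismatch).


well-sorted; sort = B

      (p) : C
    (k (p)) : A
  (g (k (p))) : C
(f (g (k (p)))) : B


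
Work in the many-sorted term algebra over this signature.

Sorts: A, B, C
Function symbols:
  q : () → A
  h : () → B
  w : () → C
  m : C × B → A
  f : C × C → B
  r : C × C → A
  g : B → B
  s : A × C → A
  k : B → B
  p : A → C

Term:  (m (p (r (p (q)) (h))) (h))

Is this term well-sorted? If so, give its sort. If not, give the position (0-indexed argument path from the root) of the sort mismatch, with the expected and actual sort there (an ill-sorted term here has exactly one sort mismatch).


        (q) : A
      (p (q)) : C
      (h) : B
    (r (p (q)) (h)) : ✗ arg 1 at [0, 0, 1] has sort B, expected C
  (h) : B

ill-sorted at position [0, 0, 1]: expected C, got B


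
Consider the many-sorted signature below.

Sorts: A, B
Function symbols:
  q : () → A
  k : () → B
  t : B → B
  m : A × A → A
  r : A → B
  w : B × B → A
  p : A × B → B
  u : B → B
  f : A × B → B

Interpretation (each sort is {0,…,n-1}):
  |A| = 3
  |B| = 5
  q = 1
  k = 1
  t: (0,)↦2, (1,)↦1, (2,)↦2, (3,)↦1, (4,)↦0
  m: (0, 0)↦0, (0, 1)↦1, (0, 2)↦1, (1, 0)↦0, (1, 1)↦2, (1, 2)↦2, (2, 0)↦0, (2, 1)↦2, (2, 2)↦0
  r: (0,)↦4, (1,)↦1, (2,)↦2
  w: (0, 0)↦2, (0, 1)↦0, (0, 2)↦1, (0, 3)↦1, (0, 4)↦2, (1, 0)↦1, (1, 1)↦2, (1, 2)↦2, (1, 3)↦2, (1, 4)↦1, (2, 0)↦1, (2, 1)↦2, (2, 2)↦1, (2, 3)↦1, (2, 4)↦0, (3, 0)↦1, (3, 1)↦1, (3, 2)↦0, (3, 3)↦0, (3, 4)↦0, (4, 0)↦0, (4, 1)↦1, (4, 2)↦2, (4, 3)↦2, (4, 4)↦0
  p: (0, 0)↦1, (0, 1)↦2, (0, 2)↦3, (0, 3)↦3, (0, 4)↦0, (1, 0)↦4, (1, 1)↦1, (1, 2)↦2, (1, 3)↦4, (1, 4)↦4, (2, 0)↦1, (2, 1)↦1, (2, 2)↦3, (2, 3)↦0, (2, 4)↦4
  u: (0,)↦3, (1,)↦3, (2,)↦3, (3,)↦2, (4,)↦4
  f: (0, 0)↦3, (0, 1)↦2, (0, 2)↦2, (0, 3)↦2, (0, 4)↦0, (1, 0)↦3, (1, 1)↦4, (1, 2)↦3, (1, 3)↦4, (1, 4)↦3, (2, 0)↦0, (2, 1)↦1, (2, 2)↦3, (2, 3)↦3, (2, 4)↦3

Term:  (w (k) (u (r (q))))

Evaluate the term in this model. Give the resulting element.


  k = 1
  q = 1
  (r (q)) = r(1,) = 1
  (u (r (q))) = u(1,) = 3
  (w (k) (u (r (q)))) = w(1, 3) = 2

value = 2


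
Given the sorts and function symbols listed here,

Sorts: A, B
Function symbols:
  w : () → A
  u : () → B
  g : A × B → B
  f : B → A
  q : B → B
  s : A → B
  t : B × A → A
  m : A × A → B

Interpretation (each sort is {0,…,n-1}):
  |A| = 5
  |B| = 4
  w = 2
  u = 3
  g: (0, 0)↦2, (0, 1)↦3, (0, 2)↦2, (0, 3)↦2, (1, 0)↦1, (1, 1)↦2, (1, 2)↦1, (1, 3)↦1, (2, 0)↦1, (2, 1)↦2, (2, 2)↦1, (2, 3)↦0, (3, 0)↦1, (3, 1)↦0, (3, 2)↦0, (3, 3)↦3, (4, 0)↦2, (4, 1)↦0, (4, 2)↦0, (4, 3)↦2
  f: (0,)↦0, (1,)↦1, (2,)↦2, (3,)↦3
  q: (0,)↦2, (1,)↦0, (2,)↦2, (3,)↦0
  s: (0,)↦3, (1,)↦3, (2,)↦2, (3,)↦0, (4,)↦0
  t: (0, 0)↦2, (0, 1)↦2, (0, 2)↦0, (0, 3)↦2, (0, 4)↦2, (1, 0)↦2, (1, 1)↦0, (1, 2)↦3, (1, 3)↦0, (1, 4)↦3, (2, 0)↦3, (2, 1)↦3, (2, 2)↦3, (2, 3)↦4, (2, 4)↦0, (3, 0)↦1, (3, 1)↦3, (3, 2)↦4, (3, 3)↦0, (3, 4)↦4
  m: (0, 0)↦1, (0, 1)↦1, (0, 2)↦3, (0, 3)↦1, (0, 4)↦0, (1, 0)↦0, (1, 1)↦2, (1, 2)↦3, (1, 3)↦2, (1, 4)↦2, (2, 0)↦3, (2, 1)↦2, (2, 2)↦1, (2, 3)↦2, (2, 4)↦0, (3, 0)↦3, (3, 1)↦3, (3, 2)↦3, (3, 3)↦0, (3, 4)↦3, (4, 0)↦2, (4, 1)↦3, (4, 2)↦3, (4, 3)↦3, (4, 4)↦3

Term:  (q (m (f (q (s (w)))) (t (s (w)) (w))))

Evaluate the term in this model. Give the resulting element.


  w = 2
  (s (w)) = s(2,) = 2
  (q (s (w))) = q(2,) = 2
  (f (q (s (w)))) = f(2,) = 2
  w = 2
  (s (w)) = s(2,) = 2
  w = 2
  (t (s (w)) (w)) = t(2, 2) = 3
  (m (f (q (s (w)))) (t (s (w)) (w))) = m(2, 3) = 2
  (q (m (f (q (s (w)))) (t (s (w)) (w)))) = q(2,) = 2

value = 2


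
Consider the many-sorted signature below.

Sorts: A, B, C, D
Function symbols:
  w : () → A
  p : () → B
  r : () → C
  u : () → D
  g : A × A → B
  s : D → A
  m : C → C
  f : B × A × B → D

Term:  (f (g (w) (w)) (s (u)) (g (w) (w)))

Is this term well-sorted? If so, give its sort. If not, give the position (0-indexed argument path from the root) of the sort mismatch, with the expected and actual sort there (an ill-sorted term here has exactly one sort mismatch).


well-sorted; sort = D

    (w) : A
    (w) : A
  (g (w) (w)) : B
    (u) : D
  (s (u)) : A
    (w) : A
    (w) : A
  (g (w) (w)) : B
(f (g (w) (w)) (s (u)) (g (w) (w))) : D


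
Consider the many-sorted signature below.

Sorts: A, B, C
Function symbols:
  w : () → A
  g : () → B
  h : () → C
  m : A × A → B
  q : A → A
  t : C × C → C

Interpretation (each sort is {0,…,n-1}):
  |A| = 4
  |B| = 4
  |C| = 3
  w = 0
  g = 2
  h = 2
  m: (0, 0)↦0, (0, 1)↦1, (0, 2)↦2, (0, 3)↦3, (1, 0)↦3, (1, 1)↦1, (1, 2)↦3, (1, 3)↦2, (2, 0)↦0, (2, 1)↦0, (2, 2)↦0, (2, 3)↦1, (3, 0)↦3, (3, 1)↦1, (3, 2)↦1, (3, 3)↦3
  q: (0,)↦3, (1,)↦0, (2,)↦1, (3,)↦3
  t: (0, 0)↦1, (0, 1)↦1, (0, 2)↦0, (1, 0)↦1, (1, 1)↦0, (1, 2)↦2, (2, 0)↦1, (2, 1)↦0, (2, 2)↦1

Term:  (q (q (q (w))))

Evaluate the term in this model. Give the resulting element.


value = 3

  w = 0
  (q (w)) = q(0,) = 3
  (q (q (w))) = q(3,) = 3
  (q (q (q (w)))) = q(3,) = 3


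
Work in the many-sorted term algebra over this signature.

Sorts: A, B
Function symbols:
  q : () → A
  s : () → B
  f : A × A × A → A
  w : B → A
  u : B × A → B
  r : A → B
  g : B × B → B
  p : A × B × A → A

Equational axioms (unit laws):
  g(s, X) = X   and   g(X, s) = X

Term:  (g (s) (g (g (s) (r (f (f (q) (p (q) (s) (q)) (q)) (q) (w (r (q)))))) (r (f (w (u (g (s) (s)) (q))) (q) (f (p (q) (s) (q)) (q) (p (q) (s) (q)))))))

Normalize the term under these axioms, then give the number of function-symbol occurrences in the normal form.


1. (g (s) (g (g (s) (r (f (f (q) (p (q) (s) (q)) (q)) (q) (w (r (q)))))) (r (f (w (u (g (s) (s)) (q))) (q) (f (p (q) (s) (q)) (q) (p (q) (s) (q)))))))  →  (g (g (s) (r (f (f (q) (p (q) (s) (q)) (q)) (q) (w (r (q)))))) (r (f (w (u (g (s) (s)) (q))) (q) (f (p (q) (s) (q)) (q) (p (q) (s) (q))))))
2. (g (g (s) (r (f (f (q) (p (q) (s) (q)) (q)) (q) (w (r (q)))))) (r (f (w (u (g (s) (s)) (q))) (q) (f (p (q) (s) (q)) (q) (p (q) (s) (q))))))  →  (g (r (f (f (q) (p (q) (s) (q)) (q)) (q) (w (r (q))))) (r (f (w (u (g (s) (s)) (q))) (q) (f (p (q) (s) (q)) (q) (p (q) (s) (q))))))
3. (g (r (f (f (q) (p (q) (s) (q)) (q)) (q) (w (r (q))))) (r (f (w (u (g (s) (s)) (q))) (q) (f (p (q) (s) (q)) (q) (p (q) (s) (q))))))  →  (g (r (f (f (q) (p (q) (s) (q)) (q)) (q) (w (r (q))))) (r (f (w (u (s) (q))) (q) (f (p (q) (s) (q)) (q) (p (q) (s) (q))))))
normal form: (g (r (f (f (q) (p (q) (s) (q)) (q)) (q) (w (r (q))))) (r (f (w (u (s) (q))) (q) (f (p (q) (s) (q)) (q) (p (q) (s) (q))))))

size = 31


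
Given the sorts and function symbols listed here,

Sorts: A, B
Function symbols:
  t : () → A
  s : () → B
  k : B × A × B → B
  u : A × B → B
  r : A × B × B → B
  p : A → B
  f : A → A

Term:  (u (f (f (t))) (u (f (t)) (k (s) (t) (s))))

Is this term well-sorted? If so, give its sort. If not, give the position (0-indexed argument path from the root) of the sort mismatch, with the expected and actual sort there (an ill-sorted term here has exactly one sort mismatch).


well-sorted; sort = B

      (t) : A
    (f (t)) : A
  (f (f (t))) : A
      (t) : A
    (f (t)) : A
      (s) : B
      (t) : A
      (s) : B
    (k (s) (t) (s)) : B
  (u (f (t)) (k (s) (t) (s))) : B
(u (f (f (t))) (u (f (t)) (k (s) (t) (s)))) : B


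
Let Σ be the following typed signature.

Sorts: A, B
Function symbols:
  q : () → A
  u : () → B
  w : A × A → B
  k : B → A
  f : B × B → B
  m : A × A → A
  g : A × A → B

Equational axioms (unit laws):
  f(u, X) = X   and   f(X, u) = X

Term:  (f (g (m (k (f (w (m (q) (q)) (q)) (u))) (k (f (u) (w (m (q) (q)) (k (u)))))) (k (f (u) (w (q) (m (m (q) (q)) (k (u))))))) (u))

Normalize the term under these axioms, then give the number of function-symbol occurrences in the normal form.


1. (f (g (m (k (f (w (m (q) (q)) (q)) (u))) (k (f (u) (w (m (q) (q)) (k (u)))))) (k (f (u) (w (q) (m (m (q) (q)) (k (u))))))) (u))  →  (g (m (k (f (w (m (q) (q)) (q)) (u))) (k (f (u) (w (m (q) (q)) (k (u)))))) (k (f (u) (w (q) (m (m (q) (q)) (k (u)))))))
2. (g (m (k (f (w (m (q) (q)) (q)) (u))) (k (f (u) (w (m (q) (q)) (k (u)))))) (k (f (u) (w (q) (m (m (q) (q)) (k (u)))))))  →  (g (m (k (w (m (q) (q)) (q))) (k (f (u) (w (m (q) (q)) (k (u)))))) (k (f (u) (w (q) (m (m (q) (q)) (k (u)))))))
3. (g (m (k (w (m (q) (q)) (q))) (k (f (u) (w (m (q) (q)) (k (u)))))) (k (f (u) (w (q) (m (m (q) (q)) (k (u)))))))  →  (g (m (k (w (m (q) (q)) (q))) (k (w (m (q) (q)) (k (u))))) (k (f (u) (w (q) (m (m (q) (q)) (k (u)))))))
4. (g (m (k (w (m (q) (q)) (q))) (k (w (m (q) (q)) (k (u))))) (k (f (u) (w (q) (m (m (q) (q)) (k (u)))))))  →  (g (m (k (w (m (q) (q)) (q))) (k (w (m (q) (q)) (k (u))))) (k (w (q) (m (m (q) (q)) (k (u))))))
normal form: (g (m (k (w (m (q) (q)) (q))) (k (w (m (q) (q)) (k (u))))) (k (w (q) (m (m (q) (q)) (k (u))))))

size = 24


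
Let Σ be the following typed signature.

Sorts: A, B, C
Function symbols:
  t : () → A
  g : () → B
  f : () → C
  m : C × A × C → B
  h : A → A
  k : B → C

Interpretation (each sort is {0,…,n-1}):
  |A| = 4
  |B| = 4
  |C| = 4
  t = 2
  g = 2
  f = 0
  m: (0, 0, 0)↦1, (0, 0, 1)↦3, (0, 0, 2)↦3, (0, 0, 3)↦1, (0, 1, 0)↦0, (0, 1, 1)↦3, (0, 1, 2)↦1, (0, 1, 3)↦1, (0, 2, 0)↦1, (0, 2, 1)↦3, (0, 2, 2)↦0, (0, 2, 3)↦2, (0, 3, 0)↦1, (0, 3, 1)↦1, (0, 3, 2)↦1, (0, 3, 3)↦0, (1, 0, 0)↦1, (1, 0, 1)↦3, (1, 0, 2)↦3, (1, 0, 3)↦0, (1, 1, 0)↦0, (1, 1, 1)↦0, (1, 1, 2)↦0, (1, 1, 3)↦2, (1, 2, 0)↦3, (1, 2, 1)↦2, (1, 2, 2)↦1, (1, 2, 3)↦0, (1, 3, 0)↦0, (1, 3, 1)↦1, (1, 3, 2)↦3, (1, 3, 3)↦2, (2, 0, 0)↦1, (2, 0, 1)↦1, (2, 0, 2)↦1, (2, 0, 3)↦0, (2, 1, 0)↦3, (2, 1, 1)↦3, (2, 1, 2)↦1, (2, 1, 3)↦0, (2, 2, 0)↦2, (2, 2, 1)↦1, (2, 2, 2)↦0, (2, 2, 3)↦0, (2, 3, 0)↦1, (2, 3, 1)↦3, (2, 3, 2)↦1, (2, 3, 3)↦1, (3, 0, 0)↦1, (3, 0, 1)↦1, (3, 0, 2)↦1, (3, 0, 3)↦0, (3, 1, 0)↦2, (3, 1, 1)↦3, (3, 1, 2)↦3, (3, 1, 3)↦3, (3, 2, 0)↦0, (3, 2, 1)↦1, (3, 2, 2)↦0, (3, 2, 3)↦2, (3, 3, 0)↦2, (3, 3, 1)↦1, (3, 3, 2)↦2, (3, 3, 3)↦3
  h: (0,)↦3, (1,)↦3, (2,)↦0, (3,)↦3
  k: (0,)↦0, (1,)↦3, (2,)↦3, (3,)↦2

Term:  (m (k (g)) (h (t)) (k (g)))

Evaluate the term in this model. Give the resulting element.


value = 0

  g = 2
  (k (g)) = k(2,) = 3
  t = 2
  (h (t)) = h(2,) = 0
  g = 2
  (k (g)) = k(2,) = 3
  (m (k (g)) (h (t)) (k (g))) = m(3, 0, 3) = 0


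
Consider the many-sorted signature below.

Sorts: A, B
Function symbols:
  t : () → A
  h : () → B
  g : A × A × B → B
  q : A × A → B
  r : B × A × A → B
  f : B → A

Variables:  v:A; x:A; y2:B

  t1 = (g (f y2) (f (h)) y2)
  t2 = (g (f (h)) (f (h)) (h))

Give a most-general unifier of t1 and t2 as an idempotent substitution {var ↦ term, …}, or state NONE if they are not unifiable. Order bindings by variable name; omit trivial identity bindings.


{y2 ↦ (h)}


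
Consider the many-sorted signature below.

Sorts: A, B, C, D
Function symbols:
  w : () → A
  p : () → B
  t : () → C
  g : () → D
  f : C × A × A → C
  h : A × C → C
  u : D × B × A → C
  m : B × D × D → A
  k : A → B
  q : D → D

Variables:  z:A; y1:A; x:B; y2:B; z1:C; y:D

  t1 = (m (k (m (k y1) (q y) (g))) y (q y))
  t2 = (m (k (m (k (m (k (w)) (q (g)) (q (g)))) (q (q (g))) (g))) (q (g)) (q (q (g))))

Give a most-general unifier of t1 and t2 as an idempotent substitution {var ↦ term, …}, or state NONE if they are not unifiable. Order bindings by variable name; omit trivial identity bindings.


{y ↦ (q (g)), y1 ↦ (m (k (w)) (q (g)) (q (g)))}


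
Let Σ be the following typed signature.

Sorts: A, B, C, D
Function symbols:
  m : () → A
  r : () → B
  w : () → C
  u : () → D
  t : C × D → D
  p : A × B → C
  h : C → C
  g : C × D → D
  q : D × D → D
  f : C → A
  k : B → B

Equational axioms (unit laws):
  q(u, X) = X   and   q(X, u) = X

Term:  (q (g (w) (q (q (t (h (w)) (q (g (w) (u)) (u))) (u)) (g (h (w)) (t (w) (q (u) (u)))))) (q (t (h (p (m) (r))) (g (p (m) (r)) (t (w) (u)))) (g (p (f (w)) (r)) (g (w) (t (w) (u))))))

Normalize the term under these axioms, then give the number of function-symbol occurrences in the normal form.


1. (q (g (w) (q (q (t (h (w)) (q (g (w) (u)) (u))) (u)) (g (h (w)) (t (w) (q (u) (u)))))) (q (t (h (p (m) (r))) (g (p (m) (r)) (t (w) (u)))) (g (p (f (w)) (r)) (g (w) (t (w) (u))))))  →  (q (g (w) (q (t (h (w)) (q (g (w) (u)) (u))) (g (h (w)) (t (w) (q (u) (u)))))) (q (t (h (p (m) (r))) (g (p (m) (r)) (t (w) (u)))) (g (p (f (w)) (r)) (g (w) (t (w) (u))))))
2. (q (g (w) (q (t (h (w)) (q (g (w) (u)) (u))) (g (h (w)) (t (w) (q (u) (u)))))) (q (t (h (p (m) (r))) (g (p (m) (r)) (t (w) (u)))) (g (p (f (w)) (r)) (g (w) (t (w) (u))))))  →  (q (g (w) (q (t (h (w)) (g (w) (u))) (g (h (w)) (t (w) (q (u) (u)))))) (q (t (h (p (m) (r))) (g (p (m) (r)) (t (w) (u)))) (g (p (f (w)) (r)) (g (w) (t (w) (u))))))
3. (q (g (w) (q (t (h (w)) (g (w) (u))) (g (h (w)) (t (w) (q (u) (u)))))) (q (t (h (p (m) (r))) (g (p (m) (r)) (t (w) (u)))) (g (p (f (w)) (r)) (g (w) (t (w) (u))))))  →  (q (g (w) (q (t (h (w)) (g (w) (u))) (g (h (w)) (t (w) (u))))) (q (t (h (p (m) (r))) (g (p (m) (r)) (t (w) (u)))) (g (p (f (w)) (r)) (g (w) (t (w) (u))))))
normal form: (q (g (w) (q (t (h (w)) (g (w) (u))) (g (h (w)) (t (w) (u))))) (q (t (h (p (m) (r))) (g (p (m) (r)) (t (w) (u)))) (g (p (f (w)) (r)) (g (w) (t (w) (u))))))

size = 39


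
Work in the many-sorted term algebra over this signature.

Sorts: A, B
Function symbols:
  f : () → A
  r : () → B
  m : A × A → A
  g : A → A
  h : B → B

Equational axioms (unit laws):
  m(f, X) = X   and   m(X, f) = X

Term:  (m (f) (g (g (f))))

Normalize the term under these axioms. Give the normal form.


1. (m (f) (g (g (f))))  →  (g (g (f)))

normal form = (g (g (f)))


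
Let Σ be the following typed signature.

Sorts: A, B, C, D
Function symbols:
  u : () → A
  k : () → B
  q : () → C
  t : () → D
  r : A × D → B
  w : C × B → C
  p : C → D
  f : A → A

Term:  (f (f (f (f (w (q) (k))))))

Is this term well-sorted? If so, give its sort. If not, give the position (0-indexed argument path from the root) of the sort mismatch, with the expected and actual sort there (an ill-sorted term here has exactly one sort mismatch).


          (q) : C
          (k) : B
        (w (q) (k)) : C
      (f (w (q) (k))) : ✗ arg 0 at [0, 0, 0, 0] has sort C, expected A

ill-sorted at position [0, 0, 0, 0]: expected A, got C


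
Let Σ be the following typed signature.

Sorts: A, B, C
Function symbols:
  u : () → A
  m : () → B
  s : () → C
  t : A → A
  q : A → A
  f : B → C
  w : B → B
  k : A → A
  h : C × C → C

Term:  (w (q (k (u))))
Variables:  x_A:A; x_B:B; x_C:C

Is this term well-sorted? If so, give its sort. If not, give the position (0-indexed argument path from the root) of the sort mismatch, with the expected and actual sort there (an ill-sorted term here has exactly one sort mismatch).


ill-sorted at position [0]: expected B, got A

      (u) : A
    (k (u)) : A
  (q (k (u))) : A
(w (q (k (u)))) : ✗ arg 0 at [0] has sort A, expected B


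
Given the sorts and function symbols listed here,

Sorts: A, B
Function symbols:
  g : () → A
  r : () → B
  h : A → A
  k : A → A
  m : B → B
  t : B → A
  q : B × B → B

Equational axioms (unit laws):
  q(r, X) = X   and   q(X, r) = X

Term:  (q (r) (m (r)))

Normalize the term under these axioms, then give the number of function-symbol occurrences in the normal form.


size = 2

1. (q (r) (m (r)))  →  (m (r))
normal form: (m (r))


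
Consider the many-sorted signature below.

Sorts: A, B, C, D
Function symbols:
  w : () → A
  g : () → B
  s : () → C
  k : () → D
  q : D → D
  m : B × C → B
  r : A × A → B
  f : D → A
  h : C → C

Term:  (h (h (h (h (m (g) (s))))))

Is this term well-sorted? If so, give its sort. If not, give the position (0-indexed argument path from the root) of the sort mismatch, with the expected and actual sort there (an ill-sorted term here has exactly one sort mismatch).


          (g) : B
          (s) : C
        (m (g) (s)) : B
      (h (m (g) (s))) : ✗ arg 0 at [0, 0, 0, 0] has sort B, expected C

ill-sorted at position [0, 0, 0, 0]: expected C, got B


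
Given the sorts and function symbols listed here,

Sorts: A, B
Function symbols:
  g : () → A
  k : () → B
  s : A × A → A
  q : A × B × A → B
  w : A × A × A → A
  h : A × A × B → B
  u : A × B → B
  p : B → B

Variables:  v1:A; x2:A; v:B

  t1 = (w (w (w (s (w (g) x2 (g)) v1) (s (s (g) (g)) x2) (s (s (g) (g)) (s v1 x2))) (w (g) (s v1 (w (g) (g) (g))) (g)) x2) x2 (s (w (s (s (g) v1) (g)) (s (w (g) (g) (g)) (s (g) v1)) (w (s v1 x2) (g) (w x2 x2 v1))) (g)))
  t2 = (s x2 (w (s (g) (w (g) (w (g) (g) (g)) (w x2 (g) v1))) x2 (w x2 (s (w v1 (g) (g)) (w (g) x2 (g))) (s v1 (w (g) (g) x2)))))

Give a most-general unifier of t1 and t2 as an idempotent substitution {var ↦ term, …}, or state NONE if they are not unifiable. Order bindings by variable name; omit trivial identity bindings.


NONE (not unifiable)

head clash or occurs-check failure — not unifiable


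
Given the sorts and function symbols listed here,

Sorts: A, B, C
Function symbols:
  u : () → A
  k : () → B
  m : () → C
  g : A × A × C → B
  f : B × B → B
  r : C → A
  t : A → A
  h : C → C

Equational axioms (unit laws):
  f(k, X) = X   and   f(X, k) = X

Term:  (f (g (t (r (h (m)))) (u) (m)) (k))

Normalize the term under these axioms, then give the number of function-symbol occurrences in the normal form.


size = 7

1. (f (g (t (r (h (m)))) (u) (m)) (k))  →  (g (t (r (h (m)))) (u) (m))
normal form: (g (t (r (h (m)))) (u) (m))


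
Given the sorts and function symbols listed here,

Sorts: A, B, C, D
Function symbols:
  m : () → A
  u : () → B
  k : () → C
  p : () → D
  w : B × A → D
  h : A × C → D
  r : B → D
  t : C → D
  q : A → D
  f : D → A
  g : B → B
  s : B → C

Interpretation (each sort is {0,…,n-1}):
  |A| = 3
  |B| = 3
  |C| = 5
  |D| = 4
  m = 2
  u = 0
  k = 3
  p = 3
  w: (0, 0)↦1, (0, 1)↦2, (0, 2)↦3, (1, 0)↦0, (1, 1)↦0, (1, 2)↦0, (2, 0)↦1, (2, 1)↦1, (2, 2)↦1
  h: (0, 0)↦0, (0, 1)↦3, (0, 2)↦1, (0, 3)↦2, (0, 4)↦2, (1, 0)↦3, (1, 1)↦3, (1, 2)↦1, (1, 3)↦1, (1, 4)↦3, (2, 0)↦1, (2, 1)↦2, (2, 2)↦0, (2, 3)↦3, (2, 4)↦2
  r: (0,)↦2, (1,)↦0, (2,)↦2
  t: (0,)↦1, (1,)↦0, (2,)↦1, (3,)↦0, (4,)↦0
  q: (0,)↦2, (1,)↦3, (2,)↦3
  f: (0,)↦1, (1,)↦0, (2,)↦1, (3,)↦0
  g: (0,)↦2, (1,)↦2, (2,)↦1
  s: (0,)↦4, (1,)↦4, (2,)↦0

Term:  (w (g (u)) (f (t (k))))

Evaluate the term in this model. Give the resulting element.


  u = 0
  (g (u)) = g(0,) = 2
  k = 3
  (t (k)) = t(3,) = 0
  (f (t (k))) = f(0,) = 1
  (w (g (u)) (f (t (k)))) = w(2, 1) = 1

value = 1


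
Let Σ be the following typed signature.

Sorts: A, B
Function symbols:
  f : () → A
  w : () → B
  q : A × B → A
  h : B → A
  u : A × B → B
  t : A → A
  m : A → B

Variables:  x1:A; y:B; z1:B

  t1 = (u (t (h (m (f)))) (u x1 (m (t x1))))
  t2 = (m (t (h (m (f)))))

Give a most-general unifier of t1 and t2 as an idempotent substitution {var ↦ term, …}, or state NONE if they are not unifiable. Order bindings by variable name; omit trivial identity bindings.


head clash or occurs-check failure — not unifiable

NONE (not unifiable)


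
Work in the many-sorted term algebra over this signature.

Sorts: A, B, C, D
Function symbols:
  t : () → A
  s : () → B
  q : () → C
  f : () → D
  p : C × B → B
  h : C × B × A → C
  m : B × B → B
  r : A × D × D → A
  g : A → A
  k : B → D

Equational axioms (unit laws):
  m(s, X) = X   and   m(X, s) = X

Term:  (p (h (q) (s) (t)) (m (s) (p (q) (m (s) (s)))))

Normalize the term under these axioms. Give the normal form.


normal form = (p (h (q) (s) (t)) (p (q) (s)))

1. (p (h (q) (s) (t)) (m (s) (p (q) (m (s) (s)))))  →  (p (h (q) (s) (t)) (p (q) (m (s) (s))))
2. (p (h (q) (s) (t)) (p (q) (m (s) (s))))  →  (p (h (q) (s) (t)) (p (q) (s)))


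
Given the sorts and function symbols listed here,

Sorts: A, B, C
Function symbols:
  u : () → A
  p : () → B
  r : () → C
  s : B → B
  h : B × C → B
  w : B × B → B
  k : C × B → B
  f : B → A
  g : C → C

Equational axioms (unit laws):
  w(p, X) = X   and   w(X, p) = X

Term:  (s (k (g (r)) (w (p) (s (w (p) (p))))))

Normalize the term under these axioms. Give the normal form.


1. (s (k (g (r)) (w (p) (s (w (p) (p))))))  →  (s (k (g (r)) (s (w (p) (p)))))
2. (s (k (g (r)) (s (w (p) (p)))))  →  (s (k (g (r)) (s (p))))

normal form = (s (k (g (r)) (s (p))))


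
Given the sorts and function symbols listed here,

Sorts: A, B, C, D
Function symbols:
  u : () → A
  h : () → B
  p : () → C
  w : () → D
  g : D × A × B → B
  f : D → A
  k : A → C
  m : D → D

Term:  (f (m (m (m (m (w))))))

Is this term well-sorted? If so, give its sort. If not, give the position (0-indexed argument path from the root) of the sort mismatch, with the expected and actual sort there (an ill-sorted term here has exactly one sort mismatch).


          (w) : D
        (m (w)) : D
      (m (m (w))) : D
    (m (m (m (w)))) : D
  (m (m (m (m (w))))) : D
(f (m (m (m (m (w)))))) : A

well-sorted; sort = A


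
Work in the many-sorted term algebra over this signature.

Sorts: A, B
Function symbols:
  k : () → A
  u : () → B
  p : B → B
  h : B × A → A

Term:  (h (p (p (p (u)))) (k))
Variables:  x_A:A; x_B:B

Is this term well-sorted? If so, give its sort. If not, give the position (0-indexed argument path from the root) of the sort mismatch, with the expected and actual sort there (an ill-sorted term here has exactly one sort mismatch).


well-sorted; sort = A

        (u) : B
      (p (u)) : B
    (p (p (u))) : B
  (p (p (p (u)))) : B
  (k) : A
(h (p (p (p (u)))) (k)) : A


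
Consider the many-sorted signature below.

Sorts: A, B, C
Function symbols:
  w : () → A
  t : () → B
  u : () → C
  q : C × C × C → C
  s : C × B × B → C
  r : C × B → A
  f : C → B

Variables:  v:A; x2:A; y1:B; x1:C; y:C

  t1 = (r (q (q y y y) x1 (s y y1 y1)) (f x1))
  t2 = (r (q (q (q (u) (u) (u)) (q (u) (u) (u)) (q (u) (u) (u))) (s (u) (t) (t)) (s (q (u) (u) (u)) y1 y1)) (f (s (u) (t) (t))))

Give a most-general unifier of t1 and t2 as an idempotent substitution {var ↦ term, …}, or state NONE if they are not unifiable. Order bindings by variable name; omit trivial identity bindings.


{x1 ↦ (s (u) (t) (t)), y ↦ (q (u) (u) (u))}


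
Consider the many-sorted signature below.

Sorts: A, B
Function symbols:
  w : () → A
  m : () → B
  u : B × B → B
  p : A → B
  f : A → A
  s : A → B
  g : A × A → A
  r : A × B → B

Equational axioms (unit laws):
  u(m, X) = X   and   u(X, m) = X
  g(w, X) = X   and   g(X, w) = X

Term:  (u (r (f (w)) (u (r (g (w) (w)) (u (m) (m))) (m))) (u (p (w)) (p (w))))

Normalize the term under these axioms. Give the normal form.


normal form = (u (r (f (w)) (r (w) (m))) (u (p (w)) (p (w))))

1. (u (r (f (w)) (u (r (g (w) (w)) (u (m) (m))) (m))) (u (p (w)) (p (w))))  →  (u (r (f (w)) (r (g (w) (w)) (u (m) (m)))) (u (p (w)) (p (w))))
2. (u (r (f (w)) (r (g (w) (w)) (u (m) (m)))) (u (p (w)) (p (w))))  →  (u (r (f (w)) (r (w) (u (m) (m)))) (u (p (w)) (p (w))))
3. (u (r (f (w)) (r (w) (u (m) (m)))) (u (p (w)) (p (w))))  →  (u (r (f (w)) (r (w) (m))) (u (p (w)) (p (w))))


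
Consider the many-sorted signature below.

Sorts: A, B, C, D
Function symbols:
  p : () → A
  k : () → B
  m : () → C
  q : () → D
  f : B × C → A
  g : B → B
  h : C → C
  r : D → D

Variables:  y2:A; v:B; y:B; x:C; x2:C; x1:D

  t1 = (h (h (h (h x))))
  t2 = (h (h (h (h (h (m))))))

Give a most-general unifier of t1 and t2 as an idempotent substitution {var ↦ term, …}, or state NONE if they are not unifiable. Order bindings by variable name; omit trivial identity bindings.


{x ↦ (h (m))}


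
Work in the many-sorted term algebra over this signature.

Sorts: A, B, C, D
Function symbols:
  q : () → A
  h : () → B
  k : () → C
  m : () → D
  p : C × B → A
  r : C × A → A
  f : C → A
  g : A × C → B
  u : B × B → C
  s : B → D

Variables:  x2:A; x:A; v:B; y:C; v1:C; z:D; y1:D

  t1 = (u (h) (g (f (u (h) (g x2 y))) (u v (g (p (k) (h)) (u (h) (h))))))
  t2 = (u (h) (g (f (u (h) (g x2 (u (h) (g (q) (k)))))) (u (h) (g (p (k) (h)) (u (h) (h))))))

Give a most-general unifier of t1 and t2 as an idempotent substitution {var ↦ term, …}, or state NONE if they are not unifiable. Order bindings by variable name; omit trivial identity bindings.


{v ↦ (h), y ↦ (u (h) (g (q) (k)))}


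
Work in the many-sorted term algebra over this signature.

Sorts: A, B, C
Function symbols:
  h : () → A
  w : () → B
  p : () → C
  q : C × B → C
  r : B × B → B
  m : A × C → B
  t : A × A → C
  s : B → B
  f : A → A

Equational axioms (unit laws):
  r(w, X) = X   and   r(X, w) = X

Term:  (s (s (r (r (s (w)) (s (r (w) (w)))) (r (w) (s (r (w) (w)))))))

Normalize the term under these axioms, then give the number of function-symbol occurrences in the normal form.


size = 10

1. (s (s (r (r (s (w)) (s (r (w) (w)))) (r (w) (s (r (w) (w)))))))  →  (s (s (r (r (s (w)) (s (w))) (r (w) (s (r (w) (w)))))))
2. (s (s (r (r (s (w)) (s (w))) (r (w) (s (r (w) (w)))))))  →  (s (s (r (r (s (w)) (s (w))) (s (r (w) (w))))))
3. (s (s (r (r (s (w)) (s (w))) (s (r (w) (w))))))  →  (s (s (r (r (s (w)) (s (w))) (s (w)))))
normal form: (s (s (r (r (s (w)) (s (w))) (s (w)))))


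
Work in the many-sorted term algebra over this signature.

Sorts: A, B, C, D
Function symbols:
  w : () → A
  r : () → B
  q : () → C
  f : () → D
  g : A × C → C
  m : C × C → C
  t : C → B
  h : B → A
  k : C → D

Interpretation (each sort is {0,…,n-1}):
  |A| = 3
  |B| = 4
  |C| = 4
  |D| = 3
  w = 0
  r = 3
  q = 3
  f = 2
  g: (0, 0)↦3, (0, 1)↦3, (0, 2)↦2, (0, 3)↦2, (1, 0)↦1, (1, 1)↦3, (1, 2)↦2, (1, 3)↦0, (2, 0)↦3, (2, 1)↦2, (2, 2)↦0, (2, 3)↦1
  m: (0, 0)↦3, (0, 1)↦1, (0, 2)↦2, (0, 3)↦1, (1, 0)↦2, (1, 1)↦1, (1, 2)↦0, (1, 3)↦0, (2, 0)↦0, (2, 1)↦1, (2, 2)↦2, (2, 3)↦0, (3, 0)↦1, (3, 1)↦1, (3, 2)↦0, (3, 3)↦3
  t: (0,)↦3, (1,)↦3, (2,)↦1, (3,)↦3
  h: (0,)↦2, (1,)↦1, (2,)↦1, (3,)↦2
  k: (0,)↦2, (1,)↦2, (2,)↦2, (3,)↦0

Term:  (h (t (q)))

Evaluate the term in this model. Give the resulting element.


  q = 3
  (t (q)) = t(3,) = 3
  (h (t (q))) = h(3,) = 2

value = 2
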